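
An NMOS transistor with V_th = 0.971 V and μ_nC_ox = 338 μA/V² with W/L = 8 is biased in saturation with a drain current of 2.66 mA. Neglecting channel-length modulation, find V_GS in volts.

k_n = μ_nC_ox · (W/L) = 2.704 mA/V².
In saturation I_D = ½ k_n (V_GS − V_th)², so V_GS − V_th = √(2 I_D / k_n) = √(2 × 2.66 / 2.704) = 1.4 V.
V_GS = 0.971 + 1.4 = 2.37 V.

V_GS = 2.37 V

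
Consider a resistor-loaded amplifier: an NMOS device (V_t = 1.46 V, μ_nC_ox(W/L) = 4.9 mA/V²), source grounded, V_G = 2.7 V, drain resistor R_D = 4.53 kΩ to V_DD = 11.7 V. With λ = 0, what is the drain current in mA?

V_GS = V_G = 2.7 V, so V_ov = 2.7 − 1.46 = 1.24 V.
Assume saturation: I_D = ½ k_n V_ov² = 0.5 × 4.9 × 1.24² = 3.77 mA, giving V_DS = V_DD − I_D R_D = 11.7 − 3.77 × 4.53 = -5.37 V.
But -5.37 V < V_ov = 1.24 V, so the device is actually in triode.
In triode I_D = k_n[V_ov V_DS − ½ V_DS²] and I_D = (V_DD − V_DS)/R_D. Equating: 11.1 V_DS² − 28.52 V_DS + 11.7 = 0, giving V_DS = 0.512 V (the root below V_ov).
I_D = (11.7 − 0.512) / 4.53 = 2.47 mA.

I_D = 2.47 mA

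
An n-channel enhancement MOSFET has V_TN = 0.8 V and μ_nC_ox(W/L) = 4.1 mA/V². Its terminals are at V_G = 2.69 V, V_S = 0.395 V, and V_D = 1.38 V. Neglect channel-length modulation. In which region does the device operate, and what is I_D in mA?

V_GS = V_G − V_S = 2.69 − 0.395 = 2.29 V; V_DS = V_D − V_S = 1.38 − 0.395 = 0.985 V.
V_ov = V_GS − V_TN = 2.29 − 0.8 = 1.49 V.
Since V_DS = 0.985 V < V_ov = 1.49 V, the device is in the triode region.
I_D = k_n [V_ov · V_DS − ½ V_DS²] = 4.1 × [1.49 × 0.985 − 0.5 × 0.985²] = 4.05 mA.

Triode; I_D = 4.05 mA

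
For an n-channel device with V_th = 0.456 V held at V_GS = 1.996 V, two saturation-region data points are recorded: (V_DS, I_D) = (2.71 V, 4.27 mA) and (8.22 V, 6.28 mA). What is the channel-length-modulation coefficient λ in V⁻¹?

λ = 0.111 V⁻¹

With V_GS fixed, I_D ∝ (1 + λ V_DS) in saturation, so I_D2/I_D1 = (1 + λ V_DS2)/(1 + λ V_DS1).
6.28/4.27 = 1.471 = (1 + 8.22 λ)/(1 + 2.71 λ).
Solving: λ (I_D1 V_DS2 − I_D2 V_DS1) = I_D2 − I_D1, so λ = (6.28 − 4.27) / (4.27 × 8.22 − 6.28 × 2.71) = 2.01 / 18.1 = 0.111 V⁻¹.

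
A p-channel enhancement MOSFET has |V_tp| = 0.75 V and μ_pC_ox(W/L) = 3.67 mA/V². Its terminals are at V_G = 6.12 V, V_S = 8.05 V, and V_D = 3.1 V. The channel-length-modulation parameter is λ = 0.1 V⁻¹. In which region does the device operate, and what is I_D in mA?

V_SG = V_S − V_G = 8.05 − 6.12 = 1.93 V; V_SD = V_S − V_D = 8.05 − 3.1 = 4.95 V.
V_ov = V_SG − |V_tp| = 1.93 − 0.75 = 1.18 V.
Since V_SD = 4.95 V ≥ V_ov = 1.18 V, the device is in saturation.
I_D = ½ k_p V_ov² (1 + λ V_SD) = 0.5 × 3.67 × 1.18² × (1 + 0.1 × 4.95) = 3.82 mA.

Saturation; I_D = 3.82 mA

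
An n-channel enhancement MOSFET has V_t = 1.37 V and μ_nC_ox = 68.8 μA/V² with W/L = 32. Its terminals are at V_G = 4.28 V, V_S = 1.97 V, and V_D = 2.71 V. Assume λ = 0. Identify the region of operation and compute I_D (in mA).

Triode; I_D = 0.929 mA

V_GS = V_G − V_S = 4.28 − 1.97 = 2.31 V; V_DS = V_D − V_S = 2.71 − 1.97 = 0.74 V.
k_n = μ_nC_ox · (W/L) = 2.202 mA/V².
V_ov = V_GS − V_t = 2.31 − 1.37 = 0.94 V.
Since V_DS = 0.74 V < V_ov = 0.94 V, the device is in the triode region.
I_D = k_n [V_ov · V_DS − ½ V_DS²] = 2.202 × [0.94 × 0.74 − 0.5 × 0.74²] = 0.929 mA.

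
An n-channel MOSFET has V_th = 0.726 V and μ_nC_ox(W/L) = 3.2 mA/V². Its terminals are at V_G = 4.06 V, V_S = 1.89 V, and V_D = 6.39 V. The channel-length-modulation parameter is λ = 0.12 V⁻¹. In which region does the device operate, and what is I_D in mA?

V_GS = V_G − V_S = 4.06 − 1.89 = 2.17 V; V_DS = V_D − V_S = 6.39 − 1.89 = 4.5 V.
V_ov = V_GS − V_th = 2.17 − 0.726 = 1.44 V.
Since V_DS = 4.5 V ≥ V_ov = 1.44 V, the device is in saturation.
I_D = ½ k_n V_ov² (1 + λ V_DS) = 0.5 × 3.2 × 1.44² × (1 + 0.12 × 4.5) = 5.14 mA.

Saturation; I_D = 5.14 mA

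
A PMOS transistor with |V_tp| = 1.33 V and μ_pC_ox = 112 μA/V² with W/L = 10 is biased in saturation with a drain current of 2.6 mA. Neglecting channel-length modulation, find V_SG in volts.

k_p = μ_pC_ox · (W/L) = 1.12 mA/V².
In saturation I_D = ½ k_p (V_SG − |V_tp|)², so V_SG − |V_tp| = √(2 I_D / k_p) = √(2 × 2.6 / 1.12) = 2.15 V.
V_SG = 1.33 + 2.15 = 3.48 V.

V_SG = 3.48 V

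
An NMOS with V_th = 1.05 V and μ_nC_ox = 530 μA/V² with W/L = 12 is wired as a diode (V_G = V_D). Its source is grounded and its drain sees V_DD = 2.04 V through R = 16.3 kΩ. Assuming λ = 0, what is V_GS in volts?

With gate tied to drain, V_GS = V_DS ≥ V_GS − V_th, so the device is in saturation.
k_n = μ_nC_ox · (W/L) = 6.36 mA/V².
KCL at the drain: ½ k_n (V_GS − V_th)² = (V_DD − V_GS)/R.
Let x = V_GS − 1.05. Then 51.8 x² + x − 0.99 = 0, giving x = 0.129 V (positive root), so V_GS = 1.18 V.
I_D = (V_DD − V_GS)/R = (2.04 − 1.18) / 16.3 = 0.0528 mA.

V_GS = 1.18 V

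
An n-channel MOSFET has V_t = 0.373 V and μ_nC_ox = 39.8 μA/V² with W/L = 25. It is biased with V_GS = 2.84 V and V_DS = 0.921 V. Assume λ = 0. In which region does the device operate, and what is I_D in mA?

Triode; I_D = 1.84 mA

k_n = μ_nC_ox · (W/L) = 0.995 mA/V².
V_ov = V_GS − V_t = 2.84 − 0.373 = 2.47 V.
Since V_DS = 0.921 V < V_ov = 2.47 V, the device is in the triode region.
I_D = k_n [V_ov · V_DS − ½ V_DS²] = 0.995 × [2.47 × 0.921 − 0.5 × 0.921²] = 1.84 mA.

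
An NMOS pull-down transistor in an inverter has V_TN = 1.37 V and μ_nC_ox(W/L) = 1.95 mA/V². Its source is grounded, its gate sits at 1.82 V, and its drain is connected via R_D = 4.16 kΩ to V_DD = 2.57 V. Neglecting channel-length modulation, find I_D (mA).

I_D = 0.197 mA

V_GS = V_G = 1.82 V, so V_ov = 1.82 − 1.37 = 0.45 V.
Assume saturation: I_D = ½ k_n V_ov² = 0.5 × 1.95 × 0.45² = 0.197 mA, giving V_DS = V_DD − I_D R_D = 2.57 − 0.197 × 4.16 = 1.75 V.
V_DS = 1.75 V ≥ V_ov = 0.45 V, confirming saturation.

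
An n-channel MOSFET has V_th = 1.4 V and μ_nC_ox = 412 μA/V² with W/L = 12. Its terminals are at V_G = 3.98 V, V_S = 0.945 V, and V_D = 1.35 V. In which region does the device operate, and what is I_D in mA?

Triode; I_D = 2.87 mA

V_GS = V_G − V_S = 3.98 − 0.945 = 3.04 V; V_DS = V_D − V_S = 1.35 − 0.945 = 0.405 V.
k_n = μ_nC_ox · (W/L) = 4.944 mA/V².
V_ov = V_GS − V_th = 3.04 − 1.4 = 1.64 V.
Since V_DS = 0.405 V < V_ov = 1.64 V, the device is in the triode region.
I_D = k_n [V_ov · V_DS − ½ V_DS²] = 4.944 × [1.64 × 0.405 − 0.5 × 0.405²] = 2.87 mA.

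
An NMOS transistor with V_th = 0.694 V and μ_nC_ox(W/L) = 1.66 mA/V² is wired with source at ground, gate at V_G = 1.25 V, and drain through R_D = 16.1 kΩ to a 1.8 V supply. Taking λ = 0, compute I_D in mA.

I_D = 0.104 mA

V_GS = V_G = 1.25 V, so V_ov = 1.25 − 0.694 = 0.556 V.
Assume saturation: I_D = ½ k_n V_ov² = 0.5 × 1.66 × 0.556² = 0.257 mA, giving V_DS = V_DD − I_D R_D = 1.8 − 0.257 × 16.1 = -2.33 V.
But -2.33 V < V_ov = 0.556 V, so the device is actually in triode.
In triode I_D = k_n[V_ov V_DS − ½ V_DS²] and I_D = (V_DD − V_DS)/R_D. Equating: 13.4 V_DS² − 15.86 V_DS + 1.8 = 0, giving V_DS = 0.127 V (the root below V_ov).
I_D = (1.8 − 0.127) / 16.1 = 0.104 mA.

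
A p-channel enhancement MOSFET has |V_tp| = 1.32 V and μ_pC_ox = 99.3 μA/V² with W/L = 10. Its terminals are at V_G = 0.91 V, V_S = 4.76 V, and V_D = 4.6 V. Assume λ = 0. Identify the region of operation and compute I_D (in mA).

Triode; I_D = 0.389 mA

V_SG = V_S − V_G = 4.76 − 0.91 = 3.85 V; V_SD = V_S − V_D = 4.76 − 4.6 = 0.16 V.
k_p = μ_pC_ox · (W/L) = 0.993 mA/V².
V_ov = V_SG − |V_tp| = 3.85 − 1.32 = 2.53 V.
Since V_SD = 0.16 V < V_ov = 2.53 V, the device is in the triode region.
I_D = k_p [V_ov · V_SD − ½ V_SD²] = 0.993 × [2.53 × 0.16 − 0.5 × 0.16²] = 0.389 mA.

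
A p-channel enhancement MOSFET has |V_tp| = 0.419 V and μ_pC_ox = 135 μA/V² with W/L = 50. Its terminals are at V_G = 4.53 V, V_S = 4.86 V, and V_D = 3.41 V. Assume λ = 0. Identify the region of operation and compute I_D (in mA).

Cutoff; I_D = 0 mA

V_SG = V_S − V_G = 4.86 − 4.53 = 0.33 V; V_SD = V_S − V_D = 4.86 − 3.41 = 1.45 V.
V_SG = 0.33 V < |V_tp| = 0.419 V, so the transistor is in cutoff.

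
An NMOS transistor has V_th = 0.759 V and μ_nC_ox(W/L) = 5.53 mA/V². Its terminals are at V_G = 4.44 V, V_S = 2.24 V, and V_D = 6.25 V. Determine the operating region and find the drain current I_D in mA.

Saturation; I_D = 5.74 mA

V_GS = V_G − V_S = 4.44 − 2.24 = 2.2 V; V_DS = V_D − V_S = 6.25 − 2.24 = 4.01 V.
V_ov = V_GS − V_th = 2.2 − 0.759 = 1.44 V.
Since V_DS = 4.01 V ≥ V_ov = 1.44 V, the device is in saturation.
I_D = ½ k_n V_ov² = 0.5 × 5.53 × 1.44² = 5.74 mA.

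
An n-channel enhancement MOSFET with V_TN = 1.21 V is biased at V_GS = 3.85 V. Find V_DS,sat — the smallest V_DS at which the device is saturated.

The boundary between triode and saturation is V_DS = V_GS − V_TN = V_ov.
V_ov = 3.85 − 1.21 = 2.64 V.

V_DS,sat = 2.64 V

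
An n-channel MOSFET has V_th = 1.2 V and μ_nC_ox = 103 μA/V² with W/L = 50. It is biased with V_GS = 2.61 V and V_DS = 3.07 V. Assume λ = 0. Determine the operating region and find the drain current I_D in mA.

Saturation; I_D = 5.12 mA

k_n = μ_nC_ox · (W/L) = 5.15 mA/V².
V_ov = V_GS − V_th = 2.61 − 1.2 = 1.41 V.
Since V_DS = 3.07 V ≥ V_ov = 1.41 V, the device is in saturation.
I_D = ½ k_n V_ov² = 0.5 × 5.15 × 1.41² = 5.12 mA.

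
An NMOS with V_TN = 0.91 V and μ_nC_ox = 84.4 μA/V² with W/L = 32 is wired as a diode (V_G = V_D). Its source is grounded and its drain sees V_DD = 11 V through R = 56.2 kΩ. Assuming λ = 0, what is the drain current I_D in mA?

With gate tied to drain, V_GS = V_DS ≥ V_GS − V_TN, so the device is in saturation.
k_n = μ_nC_ox · (W/L) = 2.701 mA/V².
KCL at the drain: ½ k_n (V_GS − V_TN)² = (V_DD − V_GS)/R.
Let x = V_GS − 0.91. Then 75.9 x² + x − 10.09 = 0, giving x = 0.358 V (positive root), so V_GS = 1.27 V.
I_D = (V_DD − V_GS)/R = (11 − 1.27) / 56.2 = 0.173 mA.

I_D = 0.173 mA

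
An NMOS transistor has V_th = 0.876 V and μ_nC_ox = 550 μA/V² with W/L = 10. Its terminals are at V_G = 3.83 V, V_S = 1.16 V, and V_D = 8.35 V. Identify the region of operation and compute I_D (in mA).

Saturation; I_D = 8.85 mA

V_GS = V_G − V_S = 3.83 − 1.16 = 2.67 V; V_DS = V_D − V_S = 8.35 − 1.16 = 7.19 V.
k_n = μ_nC_ox · (W/L) = 5.5 mA/V².
V_ov = V_GS − V_th = 2.67 − 0.876 = 1.79 V.
Since V_DS = 7.19 V ≥ V_ov = 1.79 V, the device is in saturation.
I_D = ½ k_n V_ov² = 0.5 × 5.5 × 1.79² = 8.85 mA.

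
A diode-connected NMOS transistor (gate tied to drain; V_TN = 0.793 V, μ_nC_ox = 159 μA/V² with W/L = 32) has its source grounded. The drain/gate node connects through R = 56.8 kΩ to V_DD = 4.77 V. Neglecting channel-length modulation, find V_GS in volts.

With gate tied to drain, V_GS = V_DS ≥ V_GS − V_TN, so the device is in saturation.
k_n = μ_nC_ox · (W/L) = 5.088 mA/V².
KCL at the drain: ½ k_n (V_GS − V_TN)² = (V_DD − V_GS)/R.
Let x = V_GS − 0.793. Then 144 x² + x − 3.977 = 0, giving x = 0.162 V (positive root), so V_GS = 0.955 V.
I_D = (V_DD − V_GS)/R = (4.77 − 0.955) / 56.8 = 0.0672 mA.

V_GS = 0.955 V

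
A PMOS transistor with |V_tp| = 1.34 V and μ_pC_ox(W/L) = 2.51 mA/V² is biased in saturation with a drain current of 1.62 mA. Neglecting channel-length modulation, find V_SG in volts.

In saturation I_D = ½ k_p (V_SG − |V_tp|)², so V_SG − |V_tp| = √(2 I_D / k_p) = √(2 × 1.62 / 2.51) = 1.14 V.
V_SG = 1.34 + 1.14 = 2.48 V.

V_SG = 2.48 V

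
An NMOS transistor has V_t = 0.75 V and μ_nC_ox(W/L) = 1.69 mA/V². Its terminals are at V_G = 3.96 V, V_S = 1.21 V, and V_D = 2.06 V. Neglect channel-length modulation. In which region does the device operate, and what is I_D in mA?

V_GS = V_G − V_S = 3.96 − 1.21 = 2.75 V; V_DS = V_D − V_S = 2.06 − 1.21 = 0.85 V.
V_ov = V_GS − V_t = 2.75 − 0.75 = 2 V.
Since V_DS = 0.85 V < V_ov = 2 V, the device is in the triode region.
I_D = k_n [V_ov · V_DS − ½ V_DS²] = 1.69 × [2 × 0.85 − 0.5 × 0.85²] = 2.26 mA.

Triode; I_D = 2.26 mA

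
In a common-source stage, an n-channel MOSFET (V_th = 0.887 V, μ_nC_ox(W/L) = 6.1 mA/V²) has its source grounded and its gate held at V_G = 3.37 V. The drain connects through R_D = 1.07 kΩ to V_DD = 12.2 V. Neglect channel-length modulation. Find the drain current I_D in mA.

V_GS = V_G = 3.37 V, so V_ov = 3.37 − 0.887 = 2.48 V.
Assume saturation: I_D = ½ k_n V_ov² = 0.5 × 6.1 × 2.48² = 18.8 mA, giving V_DS = V_DD − I_D R_D = 12.2 − 18.8 × 1.07 = -7.92 V.
But -7.92 V < V_ov = 2.48 V, so the device is actually in triode.
In triode I_D = k_n[V_ov V_DS − ½ V_DS²] and I_D = (V_DD − V_DS)/R_D. Equating: 3.26 V_DS² − 17.21 V_DS + 12.2 = 0, giving V_DS = 0.844 V (the root below V_ov).
I_D = (12.2 − 0.844) / 1.07 = 10.6 mA.

I_D = 10.6 mA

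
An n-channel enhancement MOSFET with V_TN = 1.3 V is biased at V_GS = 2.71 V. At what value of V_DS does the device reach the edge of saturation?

V_DS,sat = 1.41 V

The boundary between triode and saturation is V_DS = V_GS − V_TN = V_ov.
V_ov = 2.71 − 1.3 = 1.41 V.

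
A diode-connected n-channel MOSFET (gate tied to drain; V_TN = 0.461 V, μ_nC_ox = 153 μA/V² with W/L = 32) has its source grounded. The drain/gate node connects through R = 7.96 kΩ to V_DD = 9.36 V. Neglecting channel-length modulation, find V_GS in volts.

With gate tied to drain, V_GS = V_DS ≥ V_GS − V_TN, so the device is in saturation.
k_n = μ_nC_ox · (W/L) = 4.896 mA/V².
KCL at the drain: ½ k_n (V_GS − V_TN)² = (V_DD − V_GS)/R.
Let x = V_GS − 0.461. Then 19.5 x² + x − 8.899 = 0, giving x = 0.651 V (positive root), so V_GS = 1.11 V.
I_D = (V_DD − V_GS)/R = (9.36 − 1.11) / 7.96 = 1.04 mA.

V_GS = 1.11 V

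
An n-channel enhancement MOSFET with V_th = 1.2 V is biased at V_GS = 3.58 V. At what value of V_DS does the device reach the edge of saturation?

The boundary between triode and saturation is V_DS = V_GS − V_th = V_ov.
V_ov = 3.58 − 1.2 = 2.38 V.

V_DS,sat = 2.38 V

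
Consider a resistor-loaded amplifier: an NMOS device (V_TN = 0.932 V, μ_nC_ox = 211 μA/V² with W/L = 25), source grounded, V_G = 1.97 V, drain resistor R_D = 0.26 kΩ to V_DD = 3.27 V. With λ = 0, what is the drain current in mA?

I_D = 2.84 mA

V_GS = V_G = 1.97 V, so V_ov = 1.97 − 0.932 = 1.04 V.
k_n = μ_nC_ox · (W/L) = 5.275 mA/V².
Assume saturation: I_D = ½ k_n V_ov² = 0.5 × 5.275 × 1.04² = 2.84 mA, giving V_DS = V_DD − I_D R_D = 3.27 − 2.84 × 0.26 = 2.53 V.
V_DS = 2.53 V ≥ V_ov = 1.04 V, confirming saturation.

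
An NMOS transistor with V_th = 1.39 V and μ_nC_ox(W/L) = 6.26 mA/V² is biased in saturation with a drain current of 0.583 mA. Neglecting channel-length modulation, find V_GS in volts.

V_GS = 1.82 V

In saturation I_D = ½ k_n (V_GS − V_th)², so V_GS − V_th = √(2 I_D / k_n) = √(2 × 0.583 / 6.26) = 0.432 V.
V_GS = 1.39 + 0.432 = 1.82 V.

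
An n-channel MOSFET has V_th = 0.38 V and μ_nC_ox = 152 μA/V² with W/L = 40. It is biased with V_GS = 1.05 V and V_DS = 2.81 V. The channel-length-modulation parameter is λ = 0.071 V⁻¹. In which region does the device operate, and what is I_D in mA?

k_n = μ_nC_ox · (W/L) = 6.08 mA/V².
V_ov = V_GS − V_th = 1.05 − 0.38 = 0.67 V.
Since V_DS = 2.81 V ≥ V_ov = 0.67 V, the device is in saturation.
I_D = ½ k_n V_ov² (1 + λ V_DS) = 0.5 × 6.08 × 0.67² × (1 + 0.071 × 2.81) = 1.64 mA.

Saturation; I_D = 1.64 mA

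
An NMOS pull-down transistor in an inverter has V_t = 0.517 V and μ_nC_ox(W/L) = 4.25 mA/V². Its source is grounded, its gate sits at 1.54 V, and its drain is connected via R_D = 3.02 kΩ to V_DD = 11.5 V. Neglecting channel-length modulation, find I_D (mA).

I_D = 2.22 mA

V_GS = V_G = 1.54 V, so V_ov = 1.54 − 0.517 = 1.02 V.
Assume saturation: I_D = ½ k_n V_ov² = 0.5 × 4.25 × 1.02² = 2.22 mA, giving V_DS = V_DD − I_D R_D = 11.5 − 2.22 × 3.02 = 4.78 V.
V_DS = 4.78 V ≥ V_ov = 1.02 V, confirming saturation.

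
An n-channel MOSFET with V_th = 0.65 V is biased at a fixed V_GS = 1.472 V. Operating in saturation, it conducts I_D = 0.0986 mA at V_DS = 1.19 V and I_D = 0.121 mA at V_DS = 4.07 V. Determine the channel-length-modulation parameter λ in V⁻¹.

With V_GS fixed, I_D ∝ (1 + λ V_DS) in saturation, so I_D2/I_D1 = (1 + λ V_DS2)/(1 + λ V_DS1).
0.121/0.0986 = 1.227 = (1 + 4.07 λ)/(1 + 1.19 λ).
Solving: λ (I_D1 V_DS2 − I_D2 V_DS1) = I_D2 − I_D1, so λ = (0.121 − 0.0986) / (0.0986 × 4.07 − 0.121 × 1.19) = 0.0224 / 0.257 = 0.0871 V⁻¹.

λ = 0.0871 V⁻¹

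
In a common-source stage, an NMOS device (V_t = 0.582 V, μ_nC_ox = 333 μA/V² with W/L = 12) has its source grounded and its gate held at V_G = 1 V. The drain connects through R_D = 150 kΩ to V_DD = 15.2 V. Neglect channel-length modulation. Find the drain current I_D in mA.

V_GS = V_G = 1 V, so V_ov = 1 − 0.582 = 0.418 V.
k_n = μ_nC_ox · (W/L) = 3.996 mA/V².
Assume saturation: I_D = ½ k_n V_ov² = 0.5 × 3.996 × 0.418² = 0.349 mA, giving V_DS = V_DD − I_D R_D = 15.2 − 0.349 × 150 = -37.2 V.
But -37.2 V < V_ov = 0.418 V, so the device is actually in triode.
In triode I_D = k_n[V_ov V_DS − ½ V_DS²] and I_D = (V_DD − V_DS)/R_D. Equating: 300 V_DS² − 251.5 V_DS + 15.2 = 0, giving V_DS = 0.0655 V (the root below V_ov).
I_D = (15.2 − 0.0655) / 150 = 0.101 mA.

I_D = 0.101 mA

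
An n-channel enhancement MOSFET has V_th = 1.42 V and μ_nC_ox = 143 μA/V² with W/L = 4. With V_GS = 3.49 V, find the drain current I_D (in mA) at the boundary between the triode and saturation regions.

At the boundary V_DS = V_ov = V_GS − V_th = 3.49 − 1.42 = 2.07 V.
k_n = μ_nC_ox · (W/L) = 0.572 mA/V².
I_D = ½ k_n V_ov² = 0.5 × 0.572 × 2.07² = 1.23 mA.

I_D = 1.23 mA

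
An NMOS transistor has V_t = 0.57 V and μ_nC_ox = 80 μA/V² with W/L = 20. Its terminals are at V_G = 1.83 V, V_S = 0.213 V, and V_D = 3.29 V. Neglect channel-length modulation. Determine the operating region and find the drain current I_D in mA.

V_GS = V_G − V_S = 1.83 − 0.213 = 1.62 V; V_DS = V_D − V_S = 3.29 − 0.213 = 3.08 V.
k_n = μ_nC_ox · (W/L) = 1.6 mA/V².
V_ov = V_GS − V_t = 1.62 − 0.57 = 1.05 V.
Since V_DS = 3.08 V ≥ V_ov = 1.05 V, the device is in saturation.
I_D = ½ k_n V_ov² = 0.5 × 1.6 × 1.05² = 0.877 mA.

Saturation; I_D = 0.877 mA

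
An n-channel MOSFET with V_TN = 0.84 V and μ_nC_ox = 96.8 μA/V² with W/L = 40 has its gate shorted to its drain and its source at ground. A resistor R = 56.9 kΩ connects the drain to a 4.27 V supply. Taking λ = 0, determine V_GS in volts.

V_GS = 1.01 V

With gate tied to drain, V_GS = V_DS ≥ V_GS − V_TN, so the device is in saturation.
k_n = μ_nC_ox · (W/L) = 3.872 mA/V².
KCL at the drain: ½ k_n (V_GS − V_TN)² = (V_DD − V_GS)/R.
Let x = V_GS − 0.84. Then 110 x² + x − 3.43 = 0, giving x = 0.172 V (positive root), so V_GS = 1.01 V.
I_D = (V_DD − V_GS)/R = (4.27 − 1.01) / 56.9 = 0.0573 mA.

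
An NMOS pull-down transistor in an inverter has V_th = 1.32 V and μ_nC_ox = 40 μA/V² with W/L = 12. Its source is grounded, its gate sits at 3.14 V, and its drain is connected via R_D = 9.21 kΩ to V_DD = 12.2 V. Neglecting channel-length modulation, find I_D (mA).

I_D = 0.795 mA

V_GS = V_G = 3.14 V, so V_ov = 3.14 − 1.32 = 1.82 V.
k_n = μ_nC_ox · (W/L) = 0.48 mA/V².
Assume saturation: I_D = ½ k_n V_ov² = 0.5 × 0.48 × 1.82² = 0.795 mA, giving V_DS = V_DD − I_D R_D = 12.2 − 0.795 × 9.21 = 4.88 V.
V_DS = 4.88 V ≥ V_ov = 1.82 V, confirming saturation.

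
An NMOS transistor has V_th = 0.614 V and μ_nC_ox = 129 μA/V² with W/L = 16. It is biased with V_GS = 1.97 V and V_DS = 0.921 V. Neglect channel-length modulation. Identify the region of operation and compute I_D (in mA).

k_n = μ_nC_ox · (W/L) = 2.064 mA/V².
V_ov = V_GS − V_th = 1.97 − 0.614 = 1.36 V.
Since V_DS = 0.921 V < V_ov = 1.36 V, the device is in the triode region.
I_D = k_n [V_ov · V_DS − ½ V_DS²] = 2.064 × [1.36 × 0.921 − 0.5 × 0.921²] = 1.7 mA.

Triode; I_D = 1.70 mA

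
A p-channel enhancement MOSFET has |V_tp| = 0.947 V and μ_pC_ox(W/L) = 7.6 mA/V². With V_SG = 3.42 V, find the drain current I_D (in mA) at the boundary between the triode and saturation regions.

I_D = 23.2 mA

At the boundary V_SD = V_ov = V_SG − |V_tp| = 3.42 − 0.947 = 2.47 V.
I_D = ½ k_p V_ov² = 0.5 × 7.6 × 2.47² = 23.2 mA.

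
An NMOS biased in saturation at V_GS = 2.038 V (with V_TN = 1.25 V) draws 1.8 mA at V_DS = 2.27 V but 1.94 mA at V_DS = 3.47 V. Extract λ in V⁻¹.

λ = 0.0760 V⁻¹

With V_GS fixed, I_D ∝ (1 + λ V_DS) in saturation, so I_D2/I_D1 = (1 + λ V_DS2)/(1 + λ V_DS1).
1.94/1.8 = 1.078 = (1 + 3.47 λ)/(1 + 2.27 λ).
Solving: λ (I_D1 V_DS2 − I_D2 V_DS1) = I_D2 − I_D1, so λ = (1.94 − 1.8) / (1.8 × 3.47 − 1.94 × 2.27) = 0.14 / 1.84 = 0.076 V⁻¹.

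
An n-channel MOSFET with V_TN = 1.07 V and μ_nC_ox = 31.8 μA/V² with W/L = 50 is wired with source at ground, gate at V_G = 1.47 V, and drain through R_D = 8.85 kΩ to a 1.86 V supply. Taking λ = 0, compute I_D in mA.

I_D = 0.127 mA

V_GS = V_G = 1.47 V, so V_ov = 1.47 − 1.07 = 0.4 V.
k_n = μ_nC_ox · (W/L) = 1.59 mA/V².
Assume saturation: I_D = ½ k_n V_ov² = 0.5 × 1.59 × 0.4² = 0.127 mA, giving V_DS = V_DD − I_D R_D = 1.86 − 0.127 × 8.85 = 0.734 V.
V_DS = 0.734 V ≥ V_ov = 0.4 V, confirming saturation.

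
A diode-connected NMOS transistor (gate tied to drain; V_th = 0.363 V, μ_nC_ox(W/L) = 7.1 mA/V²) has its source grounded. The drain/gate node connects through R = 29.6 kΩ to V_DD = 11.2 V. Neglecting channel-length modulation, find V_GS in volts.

With gate tied to drain, V_GS = V_DS ≥ V_GS − V_th, so the device is in saturation.
KCL at the drain: ½ k_n (V_GS − V_th)² = (V_DD − V_GS)/R.
Let x = V_GS − 0.363. Then 105 x² + x − 10.84 = 0, giving x = 0.316 V (positive root), so V_GS = 0.679 V.
I_D = (V_DD − V_GS)/R = (11.2 − 0.679) / 29.6 = 0.355 mA.

V_GS = 0.679 V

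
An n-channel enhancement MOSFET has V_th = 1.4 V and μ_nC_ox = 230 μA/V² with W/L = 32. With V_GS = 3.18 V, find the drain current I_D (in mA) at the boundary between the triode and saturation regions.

At the boundary V_DS = V_ov = V_GS − V_th = 3.18 − 1.4 = 1.78 V.
k_n = μ_nC_ox · (W/L) = 7.36 mA/V².
I_D = ½ k_n V_ov² = 0.5 × 7.36 × 1.78² = 11.7 mA.

I_D = 11.7 mA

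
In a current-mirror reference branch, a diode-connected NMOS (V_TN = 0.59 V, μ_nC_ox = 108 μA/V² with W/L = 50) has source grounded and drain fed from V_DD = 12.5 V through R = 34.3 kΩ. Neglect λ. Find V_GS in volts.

With gate tied to drain, V_GS = V_DS ≥ V_GS − V_TN, so the device is in saturation.
k_n = μ_nC_ox · (W/L) = 5.4 mA/V².
KCL at the drain: ½ k_n (V_GS − V_TN)² = (V_DD − V_GS)/R.
Let x = V_GS − 0.59. Then 92.6 x² + x − 11.91 = 0, giving x = 0.353 V (positive root), so V_GS = 0.943 V.
I_D = (V_DD − V_GS)/R = (12.5 − 0.943) / 34.3 = 0.337 mA.

V_GS = 0.943 V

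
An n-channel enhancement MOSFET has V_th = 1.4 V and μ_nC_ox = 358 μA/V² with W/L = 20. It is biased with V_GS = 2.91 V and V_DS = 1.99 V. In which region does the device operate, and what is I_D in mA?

Saturation; I_D = 8.16 mA

k_n = μ_nC_ox · (W/L) = 7.16 mA/V².
V_ov = V_GS − V_th = 2.91 − 1.4 = 1.51 V.
Since V_DS = 1.99 V ≥ V_ov = 1.51 V, the device is in saturation.
I_D = ½ k_n V_ov² = 0.5 × 7.16 × 1.51² = 8.16 mA.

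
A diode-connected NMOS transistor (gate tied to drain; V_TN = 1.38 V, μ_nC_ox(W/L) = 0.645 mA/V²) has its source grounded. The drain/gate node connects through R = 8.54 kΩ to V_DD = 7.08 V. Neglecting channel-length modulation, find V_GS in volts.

V_GS = 2.65 V

With gate tied to drain, V_GS = V_DS ≥ V_GS − V_TN, so the device is in saturation.
KCL at the drain: ½ k_n (V_GS − V_TN)² = (V_DD − V_GS)/R.
Let x = V_GS − 1.38. Then 2.75 x² + x − 5.7 = 0, giving x = 1.27 V (positive root), so V_GS = 2.65 V.
I_D = (V_DD − V_GS)/R = (7.08 − 2.65) / 8.54 = 0.519 mA.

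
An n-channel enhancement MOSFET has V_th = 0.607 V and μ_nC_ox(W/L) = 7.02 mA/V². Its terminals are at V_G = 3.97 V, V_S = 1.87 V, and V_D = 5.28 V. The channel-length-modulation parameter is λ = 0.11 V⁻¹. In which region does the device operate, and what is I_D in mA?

Saturation; I_D = 10.8 mA

V_GS = V_G − V_S = 3.97 − 1.87 = 2.1 V; V_DS = V_D − V_S = 5.28 − 1.87 = 3.41 V.
V_ov = V_GS − V_th = 2.1 − 0.607 = 1.49 V.
Since V_DS = 3.41 V ≥ V_ov = 1.49 V, the device is in saturation.
I_D = ½ k_n V_ov² (1 + λ V_DS) = 0.5 × 7.02 × 1.49² × (1 + 0.11 × 3.41) = 10.8 mA.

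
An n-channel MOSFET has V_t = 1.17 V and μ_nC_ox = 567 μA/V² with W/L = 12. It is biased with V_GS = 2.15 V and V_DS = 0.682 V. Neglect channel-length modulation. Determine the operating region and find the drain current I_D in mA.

Triode; I_D = 2.97 mA

k_n = μ_nC_ox · (W/L) = 6.804 mA/V².
V_ov = V_GS − V_t = 2.15 − 1.17 = 0.98 V.
Since V_DS = 0.682 V < V_ov = 0.98 V, the device is in the triode region.
I_D = k_n [V_ov · V_DS − ½ V_DS²] = 6.804 × [0.98 × 0.682 − 0.5 × 0.682²] = 2.97 mA.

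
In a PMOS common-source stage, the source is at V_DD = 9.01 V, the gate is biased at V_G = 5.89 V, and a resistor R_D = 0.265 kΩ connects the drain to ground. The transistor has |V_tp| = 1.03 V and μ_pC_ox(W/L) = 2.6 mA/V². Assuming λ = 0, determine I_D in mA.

V_SG = V_DD − V_G = 9.01 − 5.89 = 3.12 V, so V_ov = 3.12 − 1.03 = 2.09 V.
Assume saturation: I_D = ½ k_p V_ov² = 0.5 × 2.6 × 2.09² = 5.68 mA, giving V_SD = V_DD − I_D R_D = 9.01 − 5.68 × 0.265 = 7.51 V.
V_SD = 7.51 V ≥ V_ov = 2.09 V, confirming saturation.

I_D = 5.68 mA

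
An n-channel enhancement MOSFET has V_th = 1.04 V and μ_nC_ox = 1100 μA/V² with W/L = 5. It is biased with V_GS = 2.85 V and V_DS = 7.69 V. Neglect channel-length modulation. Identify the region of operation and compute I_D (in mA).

k_n = μ_nC_ox · (W/L) = 5.5 mA/V².
V_ov = V_GS − V_th = 2.85 − 1.04 = 1.81 V.
Since V_DS = 7.69 V ≥ V_ov = 1.81 V, the device is in saturation.
I_D = ½ k_n V_ov² = 0.5 × 5.5 × 1.81² = 9.01 mA.

Saturation; I_D = 9.01 mA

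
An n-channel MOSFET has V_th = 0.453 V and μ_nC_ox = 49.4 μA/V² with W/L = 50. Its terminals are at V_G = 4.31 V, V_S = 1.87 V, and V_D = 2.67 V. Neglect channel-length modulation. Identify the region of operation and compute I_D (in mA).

V_GS = V_G − V_S = 4.31 − 1.87 = 2.44 V; V_DS = V_D − V_S = 2.67 − 1.87 = 0.8 V.
k_n = μ_nC_ox · (W/L) = 2.47 mA/V².
V_ov = V_GS − V_th = 2.44 − 0.453 = 1.99 V.
Since V_DS = 0.8 V < V_ov = 1.99 V, the device is in the triode region.
I_D = k_n [V_ov · V_DS − ½ V_DS²] = 2.47 × [1.99 × 0.8 − 0.5 × 0.8²] = 3.14 mA.

Triode; I_D = 3.14 mA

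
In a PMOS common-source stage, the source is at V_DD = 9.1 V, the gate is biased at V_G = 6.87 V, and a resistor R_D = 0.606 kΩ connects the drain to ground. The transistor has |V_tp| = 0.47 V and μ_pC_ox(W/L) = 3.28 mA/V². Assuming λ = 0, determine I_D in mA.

V_SG = V_DD − V_G = 9.1 − 6.87 = 2.23 V, so V_ov = 2.23 − 0.47 = 1.76 V.
Assume saturation: I_D = ½ k_p V_ov² = 0.5 × 3.28 × 1.76² = 5.08 mA, giving V_SD = V_DD − I_D R_D = 9.1 − 5.08 × 0.606 = 6.02 V.
V_SD = 6.02 V ≥ V_ov = 1.76 V, confirming saturation.

I_D = 5.08 mA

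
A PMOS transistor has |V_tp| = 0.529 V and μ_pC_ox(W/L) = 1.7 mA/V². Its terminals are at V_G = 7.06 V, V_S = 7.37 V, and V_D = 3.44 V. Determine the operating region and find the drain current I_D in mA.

V_SG = V_S − V_G = 7.37 − 7.06 = 0.31 V; V_SD = V_S − V_D = 7.37 − 3.44 = 3.93 V.
V_SG = 0.31 V < |V_tp| = 0.529 V, so the transistor is in cutoff.

Cutoff; I_D = 0 mA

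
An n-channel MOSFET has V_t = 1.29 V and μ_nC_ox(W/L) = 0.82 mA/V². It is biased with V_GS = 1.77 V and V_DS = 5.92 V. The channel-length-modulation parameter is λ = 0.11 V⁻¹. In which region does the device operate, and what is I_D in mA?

V_ov = V_GS − V_t = 1.77 − 1.29 = 0.48 V.
Since V_DS = 5.92 V ≥ V_ov = 0.48 V, the device is in saturation.
I_D = ½ k_n V_ov² (1 + λ V_DS) = 0.5 × 0.82 × 0.48² × (1 + 0.11 × 5.92) = 0.156 mA.

Saturation; I_D = 0.156 mA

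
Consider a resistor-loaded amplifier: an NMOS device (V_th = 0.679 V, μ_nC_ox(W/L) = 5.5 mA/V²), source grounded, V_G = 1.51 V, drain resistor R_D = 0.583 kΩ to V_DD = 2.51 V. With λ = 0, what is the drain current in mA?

V_GS = V_G = 1.51 V, so V_ov = 1.51 − 0.679 = 0.831 V.
Assume saturation: I_D = ½ k_n V_ov² = 0.5 × 5.5 × 0.831² = 1.9 mA, giving V_DS = V_DD − I_D R_D = 2.51 − 1.9 × 0.583 = 1.4 V.
V_DS = 1.4 V ≥ V_ov = 0.831 V, confirming saturation.

I_D = 1.90 mA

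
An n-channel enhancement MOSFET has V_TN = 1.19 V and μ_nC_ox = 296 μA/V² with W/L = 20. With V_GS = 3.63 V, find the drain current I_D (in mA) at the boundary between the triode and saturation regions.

At the boundary V_DS = V_ov = V_GS − V_TN = 3.63 − 1.19 = 2.44 V.
k_n = μ_nC_ox · (W/L) = 5.92 mA/V².
I_D = ½ k_n V_ov² = 0.5 × 5.92 × 2.44² = 17.6 mA.

I_D = 17.6 mA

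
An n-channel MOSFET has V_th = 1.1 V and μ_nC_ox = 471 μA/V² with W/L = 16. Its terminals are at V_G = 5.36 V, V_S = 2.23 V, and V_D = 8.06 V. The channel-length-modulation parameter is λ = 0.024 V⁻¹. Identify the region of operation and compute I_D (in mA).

Saturation; I_D = 17.7 mA

V_GS = V_G − V_S = 5.36 − 2.23 = 3.13 V; V_DS = V_D − V_S = 8.06 − 2.23 = 5.83 V.
k_n = μ_nC_ox · (W/L) = 7.536 mA/V².
V_ov = V_GS − V_th = 3.13 − 1.1 = 2.03 V.
Since V_DS = 5.83 V ≥ V_ov = 2.03 V, the device is in saturation.
I_D = ½ k_n V_ov² (1 + λ V_DS) = 0.5 × 7.536 × 2.03² × (1 + 0.024 × 5.83) = 17.7 mA.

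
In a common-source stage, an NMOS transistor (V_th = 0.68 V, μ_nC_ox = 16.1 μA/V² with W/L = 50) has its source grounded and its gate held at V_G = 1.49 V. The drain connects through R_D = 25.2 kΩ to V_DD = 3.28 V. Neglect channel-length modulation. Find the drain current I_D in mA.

V_GS = V_G = 1.49 V, so V_ov = 1.49 − 0.68 = 0.81 V.
k_n = μ_nC_ox · (W/L) = 0.805 mA/V².
Assume saturation: I_D = ½ k_n V_ov² = 0.5 × 0.805 × 0.81² = 0.264 mA, giving V_DS = V_DD − I_D R_D = 3.28 − 0.264 × 25.2 = -3.37 V.
But -3.37 V < V_ov = 0.81 V, so the device is actually in triode.
In triode I_D = k_n[V_ov V_DS − ½ V_DS²] and I_D = (V_DD − V_DS)/R_D. Equating: 10.1 V_DS² − 17.43 V_DS + 3.28 = 0, giving V_DS = 0.215 V (the root below V_ov).
I_D = (3.28 − 0.215) / 25.2 = 0.122 mA.

I_D = 0.122 mA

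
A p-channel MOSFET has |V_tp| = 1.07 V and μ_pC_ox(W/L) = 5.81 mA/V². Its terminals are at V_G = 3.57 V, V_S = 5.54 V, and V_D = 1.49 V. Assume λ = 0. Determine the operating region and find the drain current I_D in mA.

Saturation; I_D = 2.35 mA

V_SG = V_S − V_G = 5.54 − 3.57 = 1.97 V; V_SD = V_S − V_D = 5.54 − 1.49 = 4.05 V.
V_ov = V_SG − |V_tp| = 1.97 − 1.07 = 0.9 V.
Since V_SD = 4.05 V ≥ V_ov = 0.9 V, the device is in saturation.
I_D = ½ k_p V_ov² = 0.5 × 5.81 × 0.9² = 2.35 mA.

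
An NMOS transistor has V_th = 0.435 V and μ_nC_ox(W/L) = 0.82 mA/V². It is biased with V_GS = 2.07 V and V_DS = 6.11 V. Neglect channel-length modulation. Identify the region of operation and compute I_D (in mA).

V_ov = V_GS − V_th = 2.07 − 0.435 = 1.63 V.
Since V_DS = 6.11 V ≥ V_ov = 1.63 V, the device is in saturation.
I_D = ½ k_n V_ov² = 0.5 × 0.82 × 1.63² = 1.1 mA.

Saturation; I_D = 1.10 mA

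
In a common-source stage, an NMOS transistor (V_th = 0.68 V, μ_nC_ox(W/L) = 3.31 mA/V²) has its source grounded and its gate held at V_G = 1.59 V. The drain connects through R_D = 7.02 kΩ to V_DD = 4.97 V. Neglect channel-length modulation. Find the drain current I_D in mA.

V_GS = V_G = 1.59 V, so V_ov = 1.59 − 0.68 = 0.91 V.
Assume saturation: I_D = ½ k_n V_ov² = 0.5 × 3.31 × 0.91² = 1.37 mA, giving V_DS = V_DD − I_D R_D = 4.97 − 1.37 × 7.02 = -4.65 V.
But -4.65 V < V_ov = 0.91 V, so the device is actually in triode.
In triode I_D = k_n[V_ov V_DS − ½ V_DS²] and I_D = (V_DD − V_DS)/R_D. Equating: 11.6 V_DS² − 22.14 V_DS + 4.97 = 0, giving V_DS = 0.26 V (the root below V_ov).
I_D = (4.97 − 0.26) / 7.02 = 0.671 mA.

I_D = 0.671 mA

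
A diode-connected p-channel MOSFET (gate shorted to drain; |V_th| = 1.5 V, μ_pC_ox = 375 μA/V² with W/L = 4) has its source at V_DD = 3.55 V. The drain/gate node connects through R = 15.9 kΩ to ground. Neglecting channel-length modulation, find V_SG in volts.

With gate tied to drain, V_SG = V_SD ≥ V_SG − |V_th|, so the device is in saturation.
k_p = μ_pC_ox · (W/L) = 1.5 mA/V².
KCL at the drain: ½ k_p (V_SG − |V_th|)² = (V_DD − V_SG)/R.
Let x = V_SG − 1.5. Then 11.9 x² + x − 2.05 = 0, giving x = 0.375 V (positive root), so V_SG = 1.87 V.
I_D = (V_DD − V_SG)/R = (3.55 − 1.87) / 15.9 = 0.105 mA.

V_SG = 1.87 V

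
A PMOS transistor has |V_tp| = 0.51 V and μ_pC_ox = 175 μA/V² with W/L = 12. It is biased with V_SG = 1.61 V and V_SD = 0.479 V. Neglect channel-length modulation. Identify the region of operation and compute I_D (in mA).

k_p = μ_pC_ox · (W/L) = 2.1 mA/V².
V_ov = V_SG − |V_tp| = 1.61 − 0.51 = 1.1 V.
Since V_SD = 0.479 V < V_ov = 1.1 V, the device is in the triode region.
I_D = k_p [V_ov · V_SD − ½ V_SD²] = 2.1 × [1.1 × 0.479 − 0.5 × 0.479²] = 0.866 mA.

Triode; I_D = 0.866 mA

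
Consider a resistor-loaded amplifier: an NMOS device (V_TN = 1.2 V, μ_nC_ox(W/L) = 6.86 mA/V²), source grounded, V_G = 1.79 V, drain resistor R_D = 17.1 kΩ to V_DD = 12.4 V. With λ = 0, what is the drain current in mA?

I_D = 0.713 mA

V_GS = V_G = 1.79 V, so V_ov = 1.79 − 1.2 = 0.59 V.
Assume saturation: I_D = ½ k_n V_ov² = 0.5 × 6.86 × 0.59² = 1.19 mA, giving V_DS = V_DD − I_D R_D = 12.4 − 1.19 × 17.1 = -8.02 V.
But -8.02 V < V_ov = 0.59 V, so the device is actually in triode.
In triode I_D = k_n[V_ov V_DS − ½ V_DS²] and I_D = (V_DD − V_DS)/R_D. Equating: 58.7 V_DS² − 70.21 V_DS + 12.4 = 0, giving V_DS = 0.215 V (the root below V_ov).
I_D = (12.4 − 0.215) / 17.1 = 0.713 mA.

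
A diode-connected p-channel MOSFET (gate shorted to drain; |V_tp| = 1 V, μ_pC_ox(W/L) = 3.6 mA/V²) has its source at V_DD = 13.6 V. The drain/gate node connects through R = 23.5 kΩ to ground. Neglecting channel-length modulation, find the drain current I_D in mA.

With gate tied to drain, V_SG = V_SD ≥ V_SG − |V_tp|, so the device is in saturation.
KCL at the drain: ½ k_p (V_SG − |V_tp|)² = (V_DD − V_SG)/R.
Let x = V_SG − 1. Then 42.3 x² + x − 12.6 = 0, giving x = 0.534 V (positive root), so V_SG = 1.53 V.
I_D = (V_DD − V_SG)/R = (13.6 − 1.53) / 23.5 = 0.513 mA.

I_D = 0.513 mA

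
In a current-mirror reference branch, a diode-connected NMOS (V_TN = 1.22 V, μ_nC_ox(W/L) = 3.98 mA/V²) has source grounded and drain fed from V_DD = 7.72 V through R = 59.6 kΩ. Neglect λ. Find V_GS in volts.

V_GS = 1.45 V

With gate tied to drain, V_GS = V_DS ≥ V_GS − V_TN, so the device is in saturation.
KCL at the drain: ½ k_n (V_GS − V_TN)² = (V_DD − V_GS)/R.
Let x = V_GS − 1.22. Then 119 x² + x − 6.5 = 0, giving x = 0.23 V (positive root), so V_GS = 1.45 V.
I_D = (V_DD − V_GS)/R = (7.72 − 1.45) / 59.6 = 0.105 mA.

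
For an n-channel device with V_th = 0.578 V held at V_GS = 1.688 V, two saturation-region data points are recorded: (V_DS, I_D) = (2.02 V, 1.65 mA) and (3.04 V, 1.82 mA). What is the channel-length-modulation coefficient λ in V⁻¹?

With V_GS fixed, I_D ∝ (1 + λ V_DS) in saturation, so I_D2/I_D1 = (1 + λ V_DS2)/(1 + λ V_DS1).
1.82/1.65 = 1.103 = (1 + 3.04 λ)/(1 + 2.02 λ).
Solving: λ (I_D1 V_DS2 − I_D2 V_DS1) = I_D2 − I_D1, so λ = (1.82 − 1.65) / (1.65 × 3.04 − 1.82 × 2.02) = 0.17 / 1.34 = 0.127 V⁻¹.

λ = 0.127 V⁻¹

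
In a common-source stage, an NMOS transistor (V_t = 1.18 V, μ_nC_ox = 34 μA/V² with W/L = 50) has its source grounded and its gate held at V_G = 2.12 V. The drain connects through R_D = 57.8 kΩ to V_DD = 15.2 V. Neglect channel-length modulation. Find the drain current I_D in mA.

I_D = 0.260 mA

V_GS = V_G = 2.12 V, so V_ov = 2.12 − 1.18 = 0.94 V.
k_n = μ_nC_ox · (W/L) = 1.7 mA/V².
Assume saturation: I_D = ½ k_n V_ov² = 0.5 × 1.7 × 0.94² = 0.751 mA, giving V_DS = V_DD − I_D R_D = 15.2 − 0.751 × 57.8 = -28.2 V.
But -28.2 V < V_ov = 0.94 V, so the device is actually in triode.
In triode I_D = k_n[V_ov V_DS − ½ V_DS²] and I_D = (V_DD − V_DS)/R_D. Equating: 49.1 V_DS² − 93.36 V_DS + 15.2 = 0, giving V_DS = 0.18 V (the root below V_ov).
I_D = (15.2 − 0.18) / 57.8 = 0.26 mA.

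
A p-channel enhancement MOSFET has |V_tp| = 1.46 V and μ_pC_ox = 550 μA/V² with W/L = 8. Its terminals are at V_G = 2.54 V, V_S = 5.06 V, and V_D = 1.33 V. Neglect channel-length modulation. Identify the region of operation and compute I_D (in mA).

Saturation; I_D = 2.47 mA

V_SG = V_S − V_G = 5.06 − 2.54 = 2.52 V; V_SD = V_S − V_D = 5.06 − 1.33 = 3.73 V.
k_p = μ_pC_ox · (W/L) = 4.4 mA/V².
V_ov = V_SG − |V_tp| = 2.52 − 1.46 = 1.06 V.
Since V_SD = 3.73 V ≥ V_ov = 1.06 V, the device is in saturation.
I_D = ½ k_p V_ov² = 0.5 × 4.4 × 1.06² = 2.47 mA.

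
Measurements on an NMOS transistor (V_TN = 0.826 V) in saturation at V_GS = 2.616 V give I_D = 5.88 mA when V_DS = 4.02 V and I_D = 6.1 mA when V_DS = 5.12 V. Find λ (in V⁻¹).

With V_GS fixed, I_D ∝ (1 + λ V_DS) in saturation, so I_D2/I_D1 = (1 + λ V_DS2)/(1 + λ V_DS1).
6.1/5.88 = 1.037 = (1 + 5.12 λ)/(1 + 4.02 λ).
Solving: λ (I_D1 V_DS2 − I_D2 V_DS1) = I_D2 − I_D1, so λ = (6.1 − 5.88) / (5.88 × 5.12 − 6.1 × 4.02) = 0.22 / 5.58 = 0.0394 V⁻¹.

λ = 0.0394 V⁻¹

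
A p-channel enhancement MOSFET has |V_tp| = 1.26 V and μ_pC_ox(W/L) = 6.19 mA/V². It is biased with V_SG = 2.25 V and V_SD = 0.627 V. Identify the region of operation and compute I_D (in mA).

Triode; I_D = 2.63 mA

V_ov = V_SG − |V_tp| = 2.25 − 1.26 = 0.99 V.
Since V_SD = 0.627 V < V_ov = 0.99 V, the device is in the triode region.
I_D = k_p [V_ov · V_SD − ½ V_SD²] = 6.19 × [0.99 × 0.627 − 0.5 × 0.627²] = 2.63 mA.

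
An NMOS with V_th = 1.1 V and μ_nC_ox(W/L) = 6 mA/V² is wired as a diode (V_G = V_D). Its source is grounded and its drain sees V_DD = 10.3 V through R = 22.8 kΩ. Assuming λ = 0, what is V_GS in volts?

With gate tied to drain, V_GS = V_DS ≥ V_GS − V_th, so the device is in saturation.
KCL at the drain: ½ k_n (V_GS − V_th)² = (V_DD − V_GS)/R.
Let x = V_GS − 1.1. Then 68.4 x² + x − 9.2 = 0, giving x = 0.36 V (positive root), so V_GS = 1.46 V.
I_D = (V_DD − V_GS)/R = (10.3 − 1.46) / 22.8 = 0.388 mA.

V_GS = 1.46 V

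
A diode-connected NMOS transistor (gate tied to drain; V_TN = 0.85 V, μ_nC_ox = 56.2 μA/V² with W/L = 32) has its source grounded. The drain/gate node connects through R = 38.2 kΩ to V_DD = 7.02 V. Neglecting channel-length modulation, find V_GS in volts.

V_GS = 1.26 V

With gate tied to drain, V_GS = V_DS ≥ V_GS − V_TN, so the device is in saturation.
k_n = μ_nC_ox · (W/L) = 1.798 mA/V².
KCL at the drain: ½ k_n (V_GS − V_TN)² = (V_DD − V_GS)/R.
Let x = V_GS − 0.85. Then 34.3 x² + x − 6.17 = 0, giving x = 0.41 V (positive root), so V_GS = 1.26 V.
I_D = (V_DD − V_GS)/R = (7.02 − 1.26) / 38.2 = 0.151 mA.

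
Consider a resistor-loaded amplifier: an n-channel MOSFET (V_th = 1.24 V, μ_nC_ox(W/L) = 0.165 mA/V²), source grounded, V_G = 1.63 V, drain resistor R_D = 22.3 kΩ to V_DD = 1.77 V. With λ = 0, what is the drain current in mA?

I_D = 0.0125 mA

V_GS = V_G = 1.63 V, so V_ov = 1.63 − 1.24 = 0.39 V.
Assume saturation: I_D = ½ k_n V_ov² = 0.5 × 0.165 × 0.39² = 0.0125 mA, giving V_DS = V_DD − I_D R_D = 1.77 − 0.0125 × 22.3 = 1.49 V.
V_DS = 1.49 V ≥ V_ov = 0.39 V, confirming saturation.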